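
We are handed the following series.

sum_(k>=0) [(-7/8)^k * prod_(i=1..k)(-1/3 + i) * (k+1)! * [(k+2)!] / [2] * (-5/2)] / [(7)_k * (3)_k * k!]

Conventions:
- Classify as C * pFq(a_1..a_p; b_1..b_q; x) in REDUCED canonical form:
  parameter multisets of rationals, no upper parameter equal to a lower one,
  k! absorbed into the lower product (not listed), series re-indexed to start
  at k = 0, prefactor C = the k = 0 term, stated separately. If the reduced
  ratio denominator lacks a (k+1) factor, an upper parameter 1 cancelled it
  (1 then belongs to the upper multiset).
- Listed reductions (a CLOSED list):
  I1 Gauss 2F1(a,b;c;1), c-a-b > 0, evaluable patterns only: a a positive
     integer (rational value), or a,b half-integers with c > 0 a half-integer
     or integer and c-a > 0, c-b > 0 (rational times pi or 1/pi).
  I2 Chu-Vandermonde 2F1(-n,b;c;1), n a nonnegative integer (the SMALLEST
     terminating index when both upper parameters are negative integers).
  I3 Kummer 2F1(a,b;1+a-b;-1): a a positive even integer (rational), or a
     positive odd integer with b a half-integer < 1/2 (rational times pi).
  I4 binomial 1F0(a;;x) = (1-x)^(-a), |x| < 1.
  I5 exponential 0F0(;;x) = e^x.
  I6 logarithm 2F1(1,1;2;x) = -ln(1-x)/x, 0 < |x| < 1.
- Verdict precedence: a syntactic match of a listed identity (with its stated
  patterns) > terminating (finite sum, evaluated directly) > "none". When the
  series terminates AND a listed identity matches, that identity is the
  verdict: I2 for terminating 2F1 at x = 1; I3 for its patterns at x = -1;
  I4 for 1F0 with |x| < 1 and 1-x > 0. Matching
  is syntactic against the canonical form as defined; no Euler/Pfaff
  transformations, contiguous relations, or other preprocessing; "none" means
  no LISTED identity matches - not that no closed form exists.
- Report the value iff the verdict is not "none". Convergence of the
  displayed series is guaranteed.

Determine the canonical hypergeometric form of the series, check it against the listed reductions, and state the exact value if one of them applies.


x = -7/8 here; the reduced form reads 2F1, upper {2/3, 2}, lower {7}, C = -5/2. Verdict: none. No listed pattern accepts 2F1(2/3, 2; 7; -7/8).

The tell: from the first term -5/2: the running product (C = -5/2, x = -7/8) telescopes to a rising factorial.
Consecutive-term ratio: r(k) = (-7/8) * (k+2/3) (k+2) / [(k+7) (k+1)] - rational in k, leading ratio (-7/8); with t_0 = -5/2, classification follows.


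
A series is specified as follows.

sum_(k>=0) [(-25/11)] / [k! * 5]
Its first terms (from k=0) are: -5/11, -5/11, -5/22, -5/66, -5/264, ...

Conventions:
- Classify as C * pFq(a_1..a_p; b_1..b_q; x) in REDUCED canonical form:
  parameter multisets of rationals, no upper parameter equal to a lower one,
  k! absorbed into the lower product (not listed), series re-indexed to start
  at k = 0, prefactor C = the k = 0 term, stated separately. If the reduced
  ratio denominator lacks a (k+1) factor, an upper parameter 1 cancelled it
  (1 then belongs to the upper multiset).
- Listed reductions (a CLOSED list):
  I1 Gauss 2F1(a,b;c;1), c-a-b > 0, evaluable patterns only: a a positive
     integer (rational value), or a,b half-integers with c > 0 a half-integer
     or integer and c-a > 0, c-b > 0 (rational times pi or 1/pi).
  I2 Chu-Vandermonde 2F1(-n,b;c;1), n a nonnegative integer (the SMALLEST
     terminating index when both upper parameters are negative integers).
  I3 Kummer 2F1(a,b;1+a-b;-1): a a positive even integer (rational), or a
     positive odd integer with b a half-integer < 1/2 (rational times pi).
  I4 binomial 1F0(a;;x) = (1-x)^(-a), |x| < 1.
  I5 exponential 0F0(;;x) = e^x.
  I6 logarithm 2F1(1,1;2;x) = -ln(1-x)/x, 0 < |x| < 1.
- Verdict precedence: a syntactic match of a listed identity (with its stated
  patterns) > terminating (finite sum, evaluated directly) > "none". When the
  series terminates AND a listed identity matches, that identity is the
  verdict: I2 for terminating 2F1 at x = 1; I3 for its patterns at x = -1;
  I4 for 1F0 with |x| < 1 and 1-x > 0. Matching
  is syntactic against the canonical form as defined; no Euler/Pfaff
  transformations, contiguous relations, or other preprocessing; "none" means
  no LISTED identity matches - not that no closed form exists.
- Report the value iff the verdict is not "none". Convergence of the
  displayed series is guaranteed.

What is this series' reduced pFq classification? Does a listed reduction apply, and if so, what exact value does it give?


Reduced: x = 1, 0F0, upper = {-}, lower = {-}, C = -5/11. Verdict at x = 1: the I5 exponential reduction matches (the 0F0 exponential series at x = 1). Exact value: (-5/11) * e^(1).

First insight: t_0 = -5/11 here, and the constant factors (C = -5/11) combine into one prefactor.
Step ratio: r(k) = 1 * 1 / [(k+1)] - rational in k, leading ratio 1; with t_0 = -5/11, classification follows.


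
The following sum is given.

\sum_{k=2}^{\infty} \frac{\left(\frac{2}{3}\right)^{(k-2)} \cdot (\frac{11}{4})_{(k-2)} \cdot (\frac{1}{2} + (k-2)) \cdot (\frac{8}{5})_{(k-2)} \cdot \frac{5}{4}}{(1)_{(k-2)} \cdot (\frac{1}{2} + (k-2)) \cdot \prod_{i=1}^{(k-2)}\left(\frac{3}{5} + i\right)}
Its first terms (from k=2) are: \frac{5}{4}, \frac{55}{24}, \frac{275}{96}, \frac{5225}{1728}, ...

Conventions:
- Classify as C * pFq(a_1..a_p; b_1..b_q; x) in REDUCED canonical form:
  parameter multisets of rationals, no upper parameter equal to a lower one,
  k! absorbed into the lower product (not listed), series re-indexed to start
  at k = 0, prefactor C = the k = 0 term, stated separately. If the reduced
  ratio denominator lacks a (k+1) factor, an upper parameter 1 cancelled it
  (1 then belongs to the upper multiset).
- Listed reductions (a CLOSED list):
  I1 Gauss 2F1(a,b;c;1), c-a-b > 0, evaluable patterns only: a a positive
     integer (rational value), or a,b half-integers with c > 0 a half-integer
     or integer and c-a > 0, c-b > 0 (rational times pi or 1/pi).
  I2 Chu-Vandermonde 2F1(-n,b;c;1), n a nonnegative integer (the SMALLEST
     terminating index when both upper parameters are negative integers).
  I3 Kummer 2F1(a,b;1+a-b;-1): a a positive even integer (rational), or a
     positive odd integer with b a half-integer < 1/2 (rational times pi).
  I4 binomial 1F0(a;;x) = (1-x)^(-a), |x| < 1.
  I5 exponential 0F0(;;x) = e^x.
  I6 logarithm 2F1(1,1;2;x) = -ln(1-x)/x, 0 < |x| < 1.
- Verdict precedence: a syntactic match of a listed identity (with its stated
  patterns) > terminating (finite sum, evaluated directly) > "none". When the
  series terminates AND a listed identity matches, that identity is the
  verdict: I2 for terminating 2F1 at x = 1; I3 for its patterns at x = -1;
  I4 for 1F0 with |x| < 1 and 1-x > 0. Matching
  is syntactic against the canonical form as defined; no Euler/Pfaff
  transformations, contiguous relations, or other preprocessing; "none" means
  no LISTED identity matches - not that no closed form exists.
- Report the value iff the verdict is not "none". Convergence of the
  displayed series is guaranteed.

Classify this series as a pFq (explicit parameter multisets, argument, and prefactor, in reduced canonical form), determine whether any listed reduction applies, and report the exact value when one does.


Prefactor \frac{5}{4}, argument \frac{2}{3}: 1F0 with upper {\frac{11}{4}} over lower {-}. Verdict: binomial (I4) applies (the 1F0 binomial series: exponent -11/4, x = \frac{2}{3}). Its exact value is \frac{5}{4} \cdot \left(\frac{1}{3}\right)^{-\frac{11}{4}}.

Key observation: t_0 being \frac{5}{4}, the lower running product (C = 5/4, x = 2/3) is a rising factorial.
Term ratio: r(k) = \frac{2}{3} * (k+\frac{11}{4}) / [(k+1)] - rational in k, leading ratio \frac{2}{3}; with t_0 = \frac{5}{4}, classification follows.


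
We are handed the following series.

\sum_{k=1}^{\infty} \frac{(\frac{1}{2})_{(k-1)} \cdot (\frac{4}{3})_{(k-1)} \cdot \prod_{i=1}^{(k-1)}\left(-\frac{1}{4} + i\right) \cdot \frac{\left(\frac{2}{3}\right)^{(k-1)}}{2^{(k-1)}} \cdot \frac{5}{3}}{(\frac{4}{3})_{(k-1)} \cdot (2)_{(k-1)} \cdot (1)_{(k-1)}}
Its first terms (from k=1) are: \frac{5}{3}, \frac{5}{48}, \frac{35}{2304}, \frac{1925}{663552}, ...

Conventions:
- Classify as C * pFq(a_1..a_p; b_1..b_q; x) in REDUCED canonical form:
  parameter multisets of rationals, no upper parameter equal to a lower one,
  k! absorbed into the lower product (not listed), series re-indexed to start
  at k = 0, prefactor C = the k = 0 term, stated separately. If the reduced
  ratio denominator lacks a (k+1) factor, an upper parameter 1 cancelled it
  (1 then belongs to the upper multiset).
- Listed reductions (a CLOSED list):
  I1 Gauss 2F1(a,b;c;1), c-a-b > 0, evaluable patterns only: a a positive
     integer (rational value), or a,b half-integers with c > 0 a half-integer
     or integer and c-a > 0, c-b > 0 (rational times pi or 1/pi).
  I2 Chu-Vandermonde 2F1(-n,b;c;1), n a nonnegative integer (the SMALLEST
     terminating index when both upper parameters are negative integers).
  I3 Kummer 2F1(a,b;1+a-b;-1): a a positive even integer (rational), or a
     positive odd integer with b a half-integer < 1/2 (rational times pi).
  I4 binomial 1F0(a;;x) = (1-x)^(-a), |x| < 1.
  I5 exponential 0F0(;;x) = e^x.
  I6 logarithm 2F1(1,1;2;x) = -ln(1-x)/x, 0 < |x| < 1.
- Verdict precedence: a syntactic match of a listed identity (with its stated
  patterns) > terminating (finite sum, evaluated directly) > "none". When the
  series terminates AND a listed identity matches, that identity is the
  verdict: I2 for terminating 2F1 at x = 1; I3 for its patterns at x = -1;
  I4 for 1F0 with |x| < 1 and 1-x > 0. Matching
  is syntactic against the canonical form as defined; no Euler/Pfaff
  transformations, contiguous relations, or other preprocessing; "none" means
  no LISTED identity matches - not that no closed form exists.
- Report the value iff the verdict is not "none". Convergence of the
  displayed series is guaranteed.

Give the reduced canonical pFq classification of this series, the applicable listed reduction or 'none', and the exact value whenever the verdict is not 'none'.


This is \frac{5}{3} * 2F1(\frac{1}{2}, \frac{3}{4}; 2; \frac{1}{3}) in reduced canonical form. Verdict: none (x = \frac{1}{3}): each listed identity misses the multisets {\frac{1}{2}, \frac{3}{4}} ; {2}.

First insight: with t_0 = \frac{5}{3}, the parameter 4/3 appears in both the upper and lower lists and cancels.
Consecutive-term ratio: r(k) = \frac{1}{3} * (k+\frac{1}{2}) (k+\frac{3}{4}) / [(k+2) (k+1)] - rational; roots negated = parameters, x = \frac{1}{3}, C = \frac{5}{3}.


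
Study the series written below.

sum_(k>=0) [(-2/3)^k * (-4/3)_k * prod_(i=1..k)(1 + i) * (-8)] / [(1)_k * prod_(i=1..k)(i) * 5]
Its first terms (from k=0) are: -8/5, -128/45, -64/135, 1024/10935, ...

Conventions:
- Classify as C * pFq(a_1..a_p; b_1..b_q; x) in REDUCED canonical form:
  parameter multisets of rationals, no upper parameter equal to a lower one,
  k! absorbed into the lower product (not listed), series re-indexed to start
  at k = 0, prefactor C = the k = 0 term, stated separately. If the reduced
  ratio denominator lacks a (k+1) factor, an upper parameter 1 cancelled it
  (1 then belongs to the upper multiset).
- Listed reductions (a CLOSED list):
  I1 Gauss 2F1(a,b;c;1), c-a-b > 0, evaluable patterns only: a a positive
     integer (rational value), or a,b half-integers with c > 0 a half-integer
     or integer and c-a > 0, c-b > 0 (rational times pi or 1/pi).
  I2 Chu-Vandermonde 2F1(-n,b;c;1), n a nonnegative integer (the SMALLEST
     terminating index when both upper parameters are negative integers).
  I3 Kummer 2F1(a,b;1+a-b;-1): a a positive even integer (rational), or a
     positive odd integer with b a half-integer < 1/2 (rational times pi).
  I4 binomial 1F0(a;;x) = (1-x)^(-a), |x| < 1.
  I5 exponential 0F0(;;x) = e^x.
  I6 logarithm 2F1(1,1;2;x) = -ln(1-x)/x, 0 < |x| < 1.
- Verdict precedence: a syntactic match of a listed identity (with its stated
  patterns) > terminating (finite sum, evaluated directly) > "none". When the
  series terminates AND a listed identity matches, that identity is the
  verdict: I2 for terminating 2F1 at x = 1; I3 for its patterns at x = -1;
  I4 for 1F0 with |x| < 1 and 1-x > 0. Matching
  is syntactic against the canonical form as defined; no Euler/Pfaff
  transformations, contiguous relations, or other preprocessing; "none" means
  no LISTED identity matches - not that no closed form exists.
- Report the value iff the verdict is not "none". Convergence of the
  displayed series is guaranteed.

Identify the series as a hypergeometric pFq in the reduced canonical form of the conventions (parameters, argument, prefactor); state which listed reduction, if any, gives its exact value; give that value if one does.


With C = -8/5: the canonical form is 2F1(-4/3, 2; 1; -2/3). Verdict: none here - no I1-I6 shape fits x = -2/3 with lower {1}.

Key observation: with t_0 = -8/5, the product of the first k integers (C = -8/5, x = -2/3) is k!.
Consecutive-term ratio: r(k) = (-2/3) * (k-4/3) (k+2) / [(k+1) (k+1)] ; factor over Q: parameters, x = (-2/3), and C = -8/5.


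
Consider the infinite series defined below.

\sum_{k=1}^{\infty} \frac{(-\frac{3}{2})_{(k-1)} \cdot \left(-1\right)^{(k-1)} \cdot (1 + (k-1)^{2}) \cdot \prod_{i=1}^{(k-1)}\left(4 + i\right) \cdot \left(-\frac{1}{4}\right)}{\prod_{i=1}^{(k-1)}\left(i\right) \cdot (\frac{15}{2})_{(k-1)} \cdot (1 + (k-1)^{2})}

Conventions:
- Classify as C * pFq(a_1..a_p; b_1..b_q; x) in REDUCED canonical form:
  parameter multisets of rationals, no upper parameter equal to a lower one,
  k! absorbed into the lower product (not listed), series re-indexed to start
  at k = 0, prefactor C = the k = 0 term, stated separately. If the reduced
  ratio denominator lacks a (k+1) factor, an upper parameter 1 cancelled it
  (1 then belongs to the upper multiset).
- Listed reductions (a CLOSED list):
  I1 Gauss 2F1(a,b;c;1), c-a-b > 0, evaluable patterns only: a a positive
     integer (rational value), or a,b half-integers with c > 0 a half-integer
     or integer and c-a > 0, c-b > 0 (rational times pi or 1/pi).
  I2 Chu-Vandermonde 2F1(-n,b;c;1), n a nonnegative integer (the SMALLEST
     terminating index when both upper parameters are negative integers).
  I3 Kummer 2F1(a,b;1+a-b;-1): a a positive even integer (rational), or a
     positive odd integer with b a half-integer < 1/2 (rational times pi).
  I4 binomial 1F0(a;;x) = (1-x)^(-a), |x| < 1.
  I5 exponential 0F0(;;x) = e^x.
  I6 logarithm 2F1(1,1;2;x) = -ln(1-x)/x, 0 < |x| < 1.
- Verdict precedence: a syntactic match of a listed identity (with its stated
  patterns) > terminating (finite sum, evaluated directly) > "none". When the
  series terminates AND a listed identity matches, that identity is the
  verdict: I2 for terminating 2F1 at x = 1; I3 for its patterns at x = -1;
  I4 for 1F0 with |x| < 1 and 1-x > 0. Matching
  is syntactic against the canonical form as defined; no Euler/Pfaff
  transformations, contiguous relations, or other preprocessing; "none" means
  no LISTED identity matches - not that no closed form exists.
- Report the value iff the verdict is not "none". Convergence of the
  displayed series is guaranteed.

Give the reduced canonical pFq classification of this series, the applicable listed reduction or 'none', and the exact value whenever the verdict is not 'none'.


This is -\frac{1}{4} * 2F1(-\frac{3}{2}, 5; \frac{15}{2}; -1) in reduced canonical form. Verdict: Kummer (I3) fires (x = -1; c = \frac{15}{2} equals 1+a-b for upper {-\frac{3}{2}, 5}: listed pattern). Hence: \left(-\frac{45045}{262144}\right) \cdot \pi.

First insight: t_0 being -\frac{1}{4}, the factor k^2 + 1 cancels (top and bottom), leaving prefactor -1/4.
Adjacent-term ratio: r(k) = -1 * (k-\frac{3}{2}) (k+5) / [(k+\frac{15}{2}) (k+1)] ; factor over Q: parameters, x = -1, and C = -\frac{1}{4}.


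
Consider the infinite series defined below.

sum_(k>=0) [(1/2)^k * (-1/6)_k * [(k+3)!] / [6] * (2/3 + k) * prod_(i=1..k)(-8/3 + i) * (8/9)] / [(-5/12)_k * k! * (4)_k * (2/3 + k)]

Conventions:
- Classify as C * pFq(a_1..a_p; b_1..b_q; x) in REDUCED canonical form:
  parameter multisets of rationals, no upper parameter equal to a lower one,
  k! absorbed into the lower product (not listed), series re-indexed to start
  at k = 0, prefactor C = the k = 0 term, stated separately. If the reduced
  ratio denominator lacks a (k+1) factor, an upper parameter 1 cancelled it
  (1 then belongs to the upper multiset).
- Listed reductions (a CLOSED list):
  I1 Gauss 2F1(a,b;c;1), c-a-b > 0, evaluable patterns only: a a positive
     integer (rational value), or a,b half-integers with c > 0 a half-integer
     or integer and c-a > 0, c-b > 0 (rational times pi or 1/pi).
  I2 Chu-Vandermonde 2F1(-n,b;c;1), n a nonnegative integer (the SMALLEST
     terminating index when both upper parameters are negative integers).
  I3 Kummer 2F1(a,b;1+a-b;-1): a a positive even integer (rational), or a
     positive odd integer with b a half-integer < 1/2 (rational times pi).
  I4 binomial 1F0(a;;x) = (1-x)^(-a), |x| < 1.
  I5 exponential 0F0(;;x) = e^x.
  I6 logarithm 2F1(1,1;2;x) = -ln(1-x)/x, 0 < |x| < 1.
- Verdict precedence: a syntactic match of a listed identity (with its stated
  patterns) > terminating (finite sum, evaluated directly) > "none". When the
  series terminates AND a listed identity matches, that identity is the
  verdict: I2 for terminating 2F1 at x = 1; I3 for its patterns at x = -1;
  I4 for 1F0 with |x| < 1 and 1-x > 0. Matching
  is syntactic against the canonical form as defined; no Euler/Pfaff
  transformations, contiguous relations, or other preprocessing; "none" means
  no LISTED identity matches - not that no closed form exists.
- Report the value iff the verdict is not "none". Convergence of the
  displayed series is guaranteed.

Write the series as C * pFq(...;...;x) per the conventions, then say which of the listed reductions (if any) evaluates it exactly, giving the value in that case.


Canonical form: C = 8/9 times 2F1 with upper {-5/3, -1/6}, lower {-5/12}, x = 1/2. Verdict: none. A 2F1 with upper {-5/3, -1/6} fits none of I1-I6 at x = 1/2; the sum runs forever.

Structural cue: x = (1/2) and the parameter 4 appears in both the upper and lower lists and cancels (alongside the other common factor).
Consecutive-term ratio: r(k) = (1/2) * (k-5/3) (k-1/6) / [(k-5/12) (k+1)] - rational in k. x = (1/2); t_0 = 8/9; negate the roots.


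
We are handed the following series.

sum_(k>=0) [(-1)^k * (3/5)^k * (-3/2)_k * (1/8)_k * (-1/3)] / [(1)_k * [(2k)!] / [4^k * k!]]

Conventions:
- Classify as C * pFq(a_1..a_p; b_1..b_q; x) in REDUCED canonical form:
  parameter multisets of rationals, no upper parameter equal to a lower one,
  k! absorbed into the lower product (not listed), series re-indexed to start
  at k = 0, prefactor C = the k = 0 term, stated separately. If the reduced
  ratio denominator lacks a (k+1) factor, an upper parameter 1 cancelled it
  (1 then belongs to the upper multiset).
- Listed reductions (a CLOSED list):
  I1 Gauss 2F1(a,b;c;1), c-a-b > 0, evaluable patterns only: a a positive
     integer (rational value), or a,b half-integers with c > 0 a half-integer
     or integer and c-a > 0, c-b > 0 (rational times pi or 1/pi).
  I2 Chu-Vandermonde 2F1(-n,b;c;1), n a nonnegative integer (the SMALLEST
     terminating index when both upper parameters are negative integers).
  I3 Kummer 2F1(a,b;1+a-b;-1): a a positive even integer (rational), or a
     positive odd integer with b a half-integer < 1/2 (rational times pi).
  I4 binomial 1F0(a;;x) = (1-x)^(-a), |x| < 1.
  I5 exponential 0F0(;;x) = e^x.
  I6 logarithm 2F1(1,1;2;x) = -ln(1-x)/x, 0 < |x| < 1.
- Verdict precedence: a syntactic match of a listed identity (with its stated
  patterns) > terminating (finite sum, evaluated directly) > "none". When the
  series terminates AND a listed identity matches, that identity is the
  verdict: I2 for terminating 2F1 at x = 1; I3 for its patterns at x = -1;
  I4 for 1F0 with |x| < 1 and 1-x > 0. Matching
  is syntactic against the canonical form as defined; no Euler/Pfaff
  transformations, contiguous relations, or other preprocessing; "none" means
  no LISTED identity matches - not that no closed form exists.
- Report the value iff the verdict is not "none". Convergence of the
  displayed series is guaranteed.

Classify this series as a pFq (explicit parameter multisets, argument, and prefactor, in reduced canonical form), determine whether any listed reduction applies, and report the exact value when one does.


The series (x = -3/5) is 2F1: upper {-3/2, 1/8}, lower {1/2}, prefactor -1/3. Verdict: none. No listed pattern accepts 2F1(-3/2, 1/8; 1/2; -3/5).

Key step: t_0 being -1/3, the lower (2k)!/(4^k k!) block (prefactor -1/3) is (1/2)_k.
Step ratio: r(k) = (-3/5) * (k-3/2) (k+1/8) / [(k+1/2) (k+1)] ; factor over Q: parameters, x = (-3/5), and C = -1/3.


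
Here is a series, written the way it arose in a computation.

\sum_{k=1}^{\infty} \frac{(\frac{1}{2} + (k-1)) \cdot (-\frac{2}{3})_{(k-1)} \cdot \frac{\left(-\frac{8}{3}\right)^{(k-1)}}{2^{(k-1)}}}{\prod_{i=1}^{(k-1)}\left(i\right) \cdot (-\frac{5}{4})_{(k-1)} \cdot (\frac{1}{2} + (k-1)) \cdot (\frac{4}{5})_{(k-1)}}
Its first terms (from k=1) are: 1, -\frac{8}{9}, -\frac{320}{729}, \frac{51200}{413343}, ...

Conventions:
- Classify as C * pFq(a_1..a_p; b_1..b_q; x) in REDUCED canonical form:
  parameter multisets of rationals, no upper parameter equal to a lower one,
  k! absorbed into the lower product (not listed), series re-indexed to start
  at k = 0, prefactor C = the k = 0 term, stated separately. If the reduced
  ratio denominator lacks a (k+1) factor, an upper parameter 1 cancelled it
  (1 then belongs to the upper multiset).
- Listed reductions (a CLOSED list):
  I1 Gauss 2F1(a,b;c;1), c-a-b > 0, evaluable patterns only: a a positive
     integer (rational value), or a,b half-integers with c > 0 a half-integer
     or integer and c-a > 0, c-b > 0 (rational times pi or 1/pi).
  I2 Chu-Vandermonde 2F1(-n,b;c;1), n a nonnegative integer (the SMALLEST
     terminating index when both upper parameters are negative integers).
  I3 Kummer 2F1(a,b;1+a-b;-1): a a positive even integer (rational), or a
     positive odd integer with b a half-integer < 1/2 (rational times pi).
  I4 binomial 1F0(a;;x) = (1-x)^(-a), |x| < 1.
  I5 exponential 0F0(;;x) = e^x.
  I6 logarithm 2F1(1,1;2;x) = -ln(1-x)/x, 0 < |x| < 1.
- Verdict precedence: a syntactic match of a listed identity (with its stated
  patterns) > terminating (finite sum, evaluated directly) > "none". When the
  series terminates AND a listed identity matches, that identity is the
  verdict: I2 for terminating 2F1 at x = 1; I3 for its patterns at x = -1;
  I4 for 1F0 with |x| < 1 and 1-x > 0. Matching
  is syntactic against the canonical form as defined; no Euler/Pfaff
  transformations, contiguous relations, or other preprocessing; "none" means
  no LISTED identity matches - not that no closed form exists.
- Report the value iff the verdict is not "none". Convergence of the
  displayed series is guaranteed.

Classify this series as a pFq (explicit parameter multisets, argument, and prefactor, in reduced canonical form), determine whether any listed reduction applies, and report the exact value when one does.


The series (x = -\frac{4}{3}) is 1F2: upper {-\frac{2}{3}}, lower {-\frac{5}{4}, \frac{4}{5}}, prefactor 1. Verdict: none - this 1F2 at x = -\frac{4}{3} matches no listed pattern, and upper {-\frac{2}{3}} holds no stopper.

The tell: from the first term 1: the product of the first k integers (C = 1) is k!.
Term ratio: r(k) = -\frac{4}{3} * (k-\frac{2}{3}) / [(k-\frac{5}{4}) (k+\frac{4}{5}) (k+1)] - poly over poly, x = -\frac{4}{3} from leading terms; C = 1 at k = 0.


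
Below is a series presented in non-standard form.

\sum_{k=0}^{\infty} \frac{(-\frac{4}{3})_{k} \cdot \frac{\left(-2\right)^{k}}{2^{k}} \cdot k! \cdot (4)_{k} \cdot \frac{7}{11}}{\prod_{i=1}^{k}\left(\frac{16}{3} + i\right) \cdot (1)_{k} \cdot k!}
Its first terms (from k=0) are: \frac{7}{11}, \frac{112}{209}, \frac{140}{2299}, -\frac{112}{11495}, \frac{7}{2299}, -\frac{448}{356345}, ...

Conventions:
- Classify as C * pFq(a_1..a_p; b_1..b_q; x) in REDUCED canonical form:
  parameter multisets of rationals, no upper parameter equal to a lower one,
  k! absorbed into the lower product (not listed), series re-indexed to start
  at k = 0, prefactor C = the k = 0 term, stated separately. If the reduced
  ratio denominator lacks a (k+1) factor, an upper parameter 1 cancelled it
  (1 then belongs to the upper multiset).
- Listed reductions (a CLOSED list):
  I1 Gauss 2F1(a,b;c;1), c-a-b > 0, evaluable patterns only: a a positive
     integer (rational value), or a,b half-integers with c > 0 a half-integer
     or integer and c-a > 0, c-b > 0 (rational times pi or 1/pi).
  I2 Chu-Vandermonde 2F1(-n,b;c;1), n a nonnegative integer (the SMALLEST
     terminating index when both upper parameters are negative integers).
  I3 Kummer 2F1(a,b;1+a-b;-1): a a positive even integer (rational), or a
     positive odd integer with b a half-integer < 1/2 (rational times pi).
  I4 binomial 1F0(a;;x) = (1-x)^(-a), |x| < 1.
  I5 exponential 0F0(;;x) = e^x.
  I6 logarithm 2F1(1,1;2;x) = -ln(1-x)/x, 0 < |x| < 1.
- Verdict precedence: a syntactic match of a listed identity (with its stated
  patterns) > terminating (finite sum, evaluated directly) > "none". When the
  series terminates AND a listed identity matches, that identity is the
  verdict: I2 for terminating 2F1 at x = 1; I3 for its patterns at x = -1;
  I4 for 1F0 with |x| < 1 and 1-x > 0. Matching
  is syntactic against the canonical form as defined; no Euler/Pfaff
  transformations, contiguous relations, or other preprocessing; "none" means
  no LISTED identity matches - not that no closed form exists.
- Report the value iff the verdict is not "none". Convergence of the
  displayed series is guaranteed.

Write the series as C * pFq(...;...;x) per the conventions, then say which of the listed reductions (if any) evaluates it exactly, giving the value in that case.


Classification (C = \frac{7}{11}): 2F1 with upper {-\frac{4}{3}, 4}, lower {\frac{19}{3}}, argument x = -1. Verdict: Kummer's theorem (I3) matches (x = -1; c = \frac{19}{3} equals 1+a-b for upper {-\frac{4}{3}, 4}: listed pattern). Exact value: \frac{364}{297}.

Key observation: from the first term \frac{7}{11}: the lower running product (C = 7/11, x = -1) is a rising factorial.
Adjacent-term ratio: r(k) = -1 * (k-\frac{4}{3}) (k+4) / [(k+\frac{19}{3}) (k+1)] ; factor over Q: parameters, x = -1, and C = \frac{7}{11}.


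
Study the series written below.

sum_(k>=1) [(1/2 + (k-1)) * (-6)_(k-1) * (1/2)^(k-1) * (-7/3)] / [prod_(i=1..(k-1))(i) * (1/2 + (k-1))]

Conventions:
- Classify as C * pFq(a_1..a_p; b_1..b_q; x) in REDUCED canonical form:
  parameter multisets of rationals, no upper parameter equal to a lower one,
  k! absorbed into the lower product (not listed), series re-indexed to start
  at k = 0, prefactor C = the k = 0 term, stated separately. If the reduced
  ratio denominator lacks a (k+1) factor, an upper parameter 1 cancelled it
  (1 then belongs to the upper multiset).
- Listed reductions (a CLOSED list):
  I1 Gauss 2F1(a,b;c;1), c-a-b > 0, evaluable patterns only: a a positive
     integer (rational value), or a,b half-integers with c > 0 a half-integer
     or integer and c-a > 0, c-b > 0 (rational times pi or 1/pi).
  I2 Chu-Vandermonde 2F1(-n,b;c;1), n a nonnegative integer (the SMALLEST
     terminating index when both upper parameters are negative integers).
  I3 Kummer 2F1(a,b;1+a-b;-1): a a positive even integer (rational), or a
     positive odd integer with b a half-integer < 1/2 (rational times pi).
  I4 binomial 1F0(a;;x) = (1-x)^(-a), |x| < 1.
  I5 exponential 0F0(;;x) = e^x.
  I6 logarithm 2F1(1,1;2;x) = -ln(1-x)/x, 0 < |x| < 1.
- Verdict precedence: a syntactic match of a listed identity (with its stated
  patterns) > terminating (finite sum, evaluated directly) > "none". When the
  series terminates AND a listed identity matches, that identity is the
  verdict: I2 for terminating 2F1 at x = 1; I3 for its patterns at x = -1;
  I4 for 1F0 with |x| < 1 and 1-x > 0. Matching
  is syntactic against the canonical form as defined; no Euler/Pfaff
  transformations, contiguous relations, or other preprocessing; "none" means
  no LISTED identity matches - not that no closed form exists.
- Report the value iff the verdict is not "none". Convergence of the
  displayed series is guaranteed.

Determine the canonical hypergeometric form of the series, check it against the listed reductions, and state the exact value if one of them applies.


This is -7/3 * 1F0(-6; -; 1/2) in reduced canonical form. Verdict: the binomial series (I4) matches (the 1F0 binomial series: exponent 6, x = 1/2). Value: -7/192.

The tell: t_0 = -7/3 here, and the product of the first k integers (C = -7/3) is k!.
Ratio: r(k) = (1/2) * (k-6) / [(k+1)] - rational; roots negated = parameters, x = (1/2), C = -7/3.


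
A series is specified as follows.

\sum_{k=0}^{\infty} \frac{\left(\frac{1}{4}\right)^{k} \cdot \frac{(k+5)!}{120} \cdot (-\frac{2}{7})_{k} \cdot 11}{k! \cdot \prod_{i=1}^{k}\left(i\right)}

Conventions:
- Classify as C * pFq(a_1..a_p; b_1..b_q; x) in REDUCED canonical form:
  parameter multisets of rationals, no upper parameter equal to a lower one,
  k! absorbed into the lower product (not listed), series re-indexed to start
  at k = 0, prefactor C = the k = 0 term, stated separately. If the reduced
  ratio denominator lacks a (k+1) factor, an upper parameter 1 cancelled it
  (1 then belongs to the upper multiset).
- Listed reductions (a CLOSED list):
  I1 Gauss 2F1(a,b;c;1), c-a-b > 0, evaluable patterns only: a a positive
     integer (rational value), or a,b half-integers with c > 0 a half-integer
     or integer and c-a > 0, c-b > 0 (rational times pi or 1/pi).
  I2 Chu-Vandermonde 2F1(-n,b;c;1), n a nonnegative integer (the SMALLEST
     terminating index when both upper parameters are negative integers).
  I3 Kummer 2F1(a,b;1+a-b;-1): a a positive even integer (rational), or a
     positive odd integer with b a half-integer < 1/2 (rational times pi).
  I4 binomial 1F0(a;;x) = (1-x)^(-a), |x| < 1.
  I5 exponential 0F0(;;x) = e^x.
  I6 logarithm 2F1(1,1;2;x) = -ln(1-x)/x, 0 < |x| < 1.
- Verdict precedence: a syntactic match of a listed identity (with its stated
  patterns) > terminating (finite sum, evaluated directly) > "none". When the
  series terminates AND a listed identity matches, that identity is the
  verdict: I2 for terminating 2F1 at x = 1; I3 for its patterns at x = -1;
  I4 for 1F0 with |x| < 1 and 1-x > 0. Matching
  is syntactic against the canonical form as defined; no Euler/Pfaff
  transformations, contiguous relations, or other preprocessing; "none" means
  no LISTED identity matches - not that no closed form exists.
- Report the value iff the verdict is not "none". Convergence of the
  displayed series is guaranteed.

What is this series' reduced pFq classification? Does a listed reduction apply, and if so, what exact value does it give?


Reduced: x = \frac{1}{4}, 2F1, upper = {-\frac{2}{7}, 6}, lower = {1}, C = 11. Verdict: none - this 2F1 at x = \frac{1}{4} matches no listed pattern, and upper {-\frac{2}{7}, 6} holds no stopper.

Key step: t_0 being 11, the product of the first k integers (C = 11) is k!.
Consecutive-term ratio: r(k) = \frac{1}{4} * (k-\frac{2}{7}) (k+6) / [(k+1) (k+1)] - rational in k, leading ratio \frac{1}{4}; with t_0 = 11, classification follows.


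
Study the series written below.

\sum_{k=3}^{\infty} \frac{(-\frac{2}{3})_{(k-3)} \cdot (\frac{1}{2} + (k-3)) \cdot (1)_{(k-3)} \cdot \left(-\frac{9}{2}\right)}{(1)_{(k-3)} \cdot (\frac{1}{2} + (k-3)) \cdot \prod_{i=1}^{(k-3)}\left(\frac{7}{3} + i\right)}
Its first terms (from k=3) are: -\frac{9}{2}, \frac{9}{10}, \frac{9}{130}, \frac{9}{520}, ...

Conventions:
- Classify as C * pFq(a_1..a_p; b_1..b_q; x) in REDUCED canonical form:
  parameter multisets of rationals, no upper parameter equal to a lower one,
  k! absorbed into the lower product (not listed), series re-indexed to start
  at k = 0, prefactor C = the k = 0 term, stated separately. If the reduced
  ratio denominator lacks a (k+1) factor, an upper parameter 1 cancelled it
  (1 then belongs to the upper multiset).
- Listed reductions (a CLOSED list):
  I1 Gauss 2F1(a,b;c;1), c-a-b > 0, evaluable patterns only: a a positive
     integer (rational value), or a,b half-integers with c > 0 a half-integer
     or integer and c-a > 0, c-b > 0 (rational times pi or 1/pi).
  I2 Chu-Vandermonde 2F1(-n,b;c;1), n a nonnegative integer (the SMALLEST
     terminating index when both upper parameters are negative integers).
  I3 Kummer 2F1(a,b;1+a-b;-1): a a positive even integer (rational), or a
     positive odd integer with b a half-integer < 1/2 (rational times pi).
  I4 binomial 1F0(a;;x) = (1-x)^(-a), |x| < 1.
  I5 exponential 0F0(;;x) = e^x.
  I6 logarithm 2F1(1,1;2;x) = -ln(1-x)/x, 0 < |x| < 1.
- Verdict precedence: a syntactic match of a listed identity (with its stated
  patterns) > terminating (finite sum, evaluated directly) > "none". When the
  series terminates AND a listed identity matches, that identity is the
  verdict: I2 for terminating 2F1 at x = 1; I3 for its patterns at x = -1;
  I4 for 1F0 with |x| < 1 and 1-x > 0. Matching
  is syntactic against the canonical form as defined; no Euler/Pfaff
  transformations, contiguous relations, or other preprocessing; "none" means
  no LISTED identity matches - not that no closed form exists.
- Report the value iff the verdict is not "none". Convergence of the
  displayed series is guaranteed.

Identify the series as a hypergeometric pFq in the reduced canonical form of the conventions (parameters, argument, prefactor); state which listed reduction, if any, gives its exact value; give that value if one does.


Canonical form: C = -\frac{9}{2} times 2F1 with upper {-\frac{2}{3}, 1}, lower {\frac{10}{3}}, x = 1. Verdict at x = 1: the Gauss summation I1 matches (x = 1: the Gamma ratio telescopes since c-a-b = 3 > 0 and a = 1 in Z>0). Sum: -\frac{7}{2}.

Key step: t_0 = -\frac{9}{2} here, and the factor k + 1/2 cancels (top and bottom), leaving prefactor -9/2.
Step ratio: r(k) = 1 * (k-\frac{2}{3}) (k+1) / [(k+\frac{10}{3}) (k+1)] - rational in k, leading ratio 1; with t_0 = -\frac{9}{2}, classification follows.


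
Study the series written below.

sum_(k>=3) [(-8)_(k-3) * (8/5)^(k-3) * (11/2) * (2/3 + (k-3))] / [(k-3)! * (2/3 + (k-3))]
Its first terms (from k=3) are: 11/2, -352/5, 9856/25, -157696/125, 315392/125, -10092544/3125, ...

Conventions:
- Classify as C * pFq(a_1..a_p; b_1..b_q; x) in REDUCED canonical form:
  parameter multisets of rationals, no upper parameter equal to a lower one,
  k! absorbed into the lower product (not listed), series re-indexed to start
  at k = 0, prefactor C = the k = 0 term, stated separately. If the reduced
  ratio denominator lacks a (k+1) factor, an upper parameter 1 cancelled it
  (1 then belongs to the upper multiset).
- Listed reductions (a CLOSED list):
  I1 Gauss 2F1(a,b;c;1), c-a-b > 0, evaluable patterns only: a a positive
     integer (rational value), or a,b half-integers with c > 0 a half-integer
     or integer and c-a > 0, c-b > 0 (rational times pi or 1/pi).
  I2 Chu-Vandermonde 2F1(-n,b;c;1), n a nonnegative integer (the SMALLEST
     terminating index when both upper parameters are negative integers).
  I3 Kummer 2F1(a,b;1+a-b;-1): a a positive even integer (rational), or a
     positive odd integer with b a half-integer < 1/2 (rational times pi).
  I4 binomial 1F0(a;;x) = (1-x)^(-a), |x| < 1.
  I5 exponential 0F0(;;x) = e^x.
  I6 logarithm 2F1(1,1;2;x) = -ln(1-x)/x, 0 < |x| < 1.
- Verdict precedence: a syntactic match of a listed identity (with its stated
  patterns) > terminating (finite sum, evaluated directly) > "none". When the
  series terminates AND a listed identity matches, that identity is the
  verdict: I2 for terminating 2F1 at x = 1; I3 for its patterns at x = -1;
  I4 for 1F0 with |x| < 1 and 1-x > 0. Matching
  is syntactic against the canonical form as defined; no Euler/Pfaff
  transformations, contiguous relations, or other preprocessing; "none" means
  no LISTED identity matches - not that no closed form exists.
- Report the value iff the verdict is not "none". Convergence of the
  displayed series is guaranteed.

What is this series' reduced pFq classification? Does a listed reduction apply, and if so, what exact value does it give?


Key step: t_0 = 11/2 here, and k + 2/3 divides numerator and denominator alike; C = 11/2 after cancelling.
Term ratio: r(k) = (8/5) * (k-8) / [(k+1)] - poly over poly, x = (8/5) from leading terms; C = 11/2 at k = 0.

Canonical form: C = 11/2 times 1F0 with upper {-8}, lower {-}, x = 8/5. Verdict: terminating (-8 upstairs). 9 nonzero terms in all; added directly. Exact value: 72171/781250.


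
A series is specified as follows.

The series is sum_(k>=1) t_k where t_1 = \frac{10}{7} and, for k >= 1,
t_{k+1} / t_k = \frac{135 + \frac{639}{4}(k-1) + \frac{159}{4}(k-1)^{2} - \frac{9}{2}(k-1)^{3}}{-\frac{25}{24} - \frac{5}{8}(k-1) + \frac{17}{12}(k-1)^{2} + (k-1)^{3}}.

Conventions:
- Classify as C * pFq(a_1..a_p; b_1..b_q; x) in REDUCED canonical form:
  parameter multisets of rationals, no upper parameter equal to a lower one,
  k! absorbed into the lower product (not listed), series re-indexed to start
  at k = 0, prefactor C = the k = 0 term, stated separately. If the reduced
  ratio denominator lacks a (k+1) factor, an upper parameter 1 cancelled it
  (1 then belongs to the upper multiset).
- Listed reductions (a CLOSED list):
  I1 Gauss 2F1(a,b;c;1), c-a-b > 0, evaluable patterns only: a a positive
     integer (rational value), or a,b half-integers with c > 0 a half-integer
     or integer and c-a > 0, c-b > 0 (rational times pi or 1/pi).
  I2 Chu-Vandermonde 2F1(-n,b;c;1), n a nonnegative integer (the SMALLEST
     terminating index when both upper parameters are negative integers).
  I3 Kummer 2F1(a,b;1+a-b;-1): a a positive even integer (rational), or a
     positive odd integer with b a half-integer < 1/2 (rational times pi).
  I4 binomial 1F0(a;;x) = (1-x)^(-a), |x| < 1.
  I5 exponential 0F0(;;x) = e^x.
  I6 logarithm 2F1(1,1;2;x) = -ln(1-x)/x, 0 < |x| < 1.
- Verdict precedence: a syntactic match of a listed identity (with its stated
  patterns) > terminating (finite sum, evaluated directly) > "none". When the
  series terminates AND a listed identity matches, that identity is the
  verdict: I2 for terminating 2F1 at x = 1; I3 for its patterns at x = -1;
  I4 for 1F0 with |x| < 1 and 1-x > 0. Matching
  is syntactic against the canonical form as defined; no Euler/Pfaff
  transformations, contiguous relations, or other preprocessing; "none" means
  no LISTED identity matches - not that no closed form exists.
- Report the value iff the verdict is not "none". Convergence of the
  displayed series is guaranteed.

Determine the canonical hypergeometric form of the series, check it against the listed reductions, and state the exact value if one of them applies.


This is \frac{10}{7} * 3F2(-12, \frac{3}{2}, \frac{5}{3}; -\frac{5}{6}, \frac{5}{4}; -\frac{9}{2}) in reduced canonical form. Verdict: terminating at k = 12: the factor (-12)_k kills every later term; summing the 13 survivors is exact. Exact value: -\frac{284862576120175840928905742162602}{61953898917635003825}.

Structural cue: t_0 = \frac{10}{7} here, and factor the ratio over Q (C = 10/7, x = -9/2): negated roots = parameters.
Term ratio: r(k) = -\frac{9}{2} * (k-12) (k+\frac{3}{2}) (k+\frac{5}{3}) / [(k-\frac{5}{6}) (k+\frac{5}{4}) (k+1)] ; factor over Q: parameters, x = -\frac{9}{2}, and C = \frac{10}{7}.


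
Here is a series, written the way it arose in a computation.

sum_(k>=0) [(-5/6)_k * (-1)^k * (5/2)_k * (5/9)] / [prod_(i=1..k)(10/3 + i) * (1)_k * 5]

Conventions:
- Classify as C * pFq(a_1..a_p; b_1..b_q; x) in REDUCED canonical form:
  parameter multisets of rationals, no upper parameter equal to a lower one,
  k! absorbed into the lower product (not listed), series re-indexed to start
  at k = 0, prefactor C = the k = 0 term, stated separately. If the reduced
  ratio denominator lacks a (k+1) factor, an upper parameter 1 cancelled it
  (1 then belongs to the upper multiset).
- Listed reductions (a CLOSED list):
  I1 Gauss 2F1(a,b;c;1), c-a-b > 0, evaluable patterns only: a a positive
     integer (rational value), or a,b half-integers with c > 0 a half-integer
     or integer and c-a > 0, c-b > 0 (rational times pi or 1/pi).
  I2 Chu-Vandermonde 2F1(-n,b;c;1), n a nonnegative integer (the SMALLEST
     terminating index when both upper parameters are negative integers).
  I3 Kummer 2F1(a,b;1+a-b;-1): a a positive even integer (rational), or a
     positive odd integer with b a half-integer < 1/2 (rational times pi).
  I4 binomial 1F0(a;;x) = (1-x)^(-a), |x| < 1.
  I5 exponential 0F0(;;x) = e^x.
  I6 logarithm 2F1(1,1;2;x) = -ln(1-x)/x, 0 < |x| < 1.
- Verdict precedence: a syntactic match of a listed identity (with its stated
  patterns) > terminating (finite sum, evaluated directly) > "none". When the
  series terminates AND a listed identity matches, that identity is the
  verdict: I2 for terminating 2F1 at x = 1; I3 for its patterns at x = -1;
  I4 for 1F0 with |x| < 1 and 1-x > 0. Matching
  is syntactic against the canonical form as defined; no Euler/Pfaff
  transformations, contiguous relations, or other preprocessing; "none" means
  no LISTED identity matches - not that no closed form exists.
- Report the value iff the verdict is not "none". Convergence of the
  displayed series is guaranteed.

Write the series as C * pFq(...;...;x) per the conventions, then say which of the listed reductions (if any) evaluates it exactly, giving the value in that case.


This is 1/9 * 2F1(-5/6, 5/2; 13/3; -1) in reduced canonical form. Verdict: none. Every listed pattern misses the 2F1 form at -1, upper {-5/6, 5/2}.

Key observation: with t_0 = 1/9, (1)_k (prefactor 1/9) is k! itself.
Adjacent-term ratio: r(k) = (-1) * (k-5/6) (k+5/2) / [(k+13/3) (k+1)] - rational; roots negated = parameters, x = (-1), C = 1/9.
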